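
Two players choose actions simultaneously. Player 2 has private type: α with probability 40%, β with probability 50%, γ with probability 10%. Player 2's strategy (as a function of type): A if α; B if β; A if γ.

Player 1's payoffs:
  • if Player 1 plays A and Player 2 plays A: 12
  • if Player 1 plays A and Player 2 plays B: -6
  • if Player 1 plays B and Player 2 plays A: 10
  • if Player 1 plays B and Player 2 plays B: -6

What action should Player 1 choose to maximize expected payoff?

E[A] = 0.4·(12) + 0.5·(-6) + 0.1·(12) = 3
E[B] = 0.4·(10) + 0.5·(-6) + 0.1·(10) = 2
Best response: A (3 is the largest).

A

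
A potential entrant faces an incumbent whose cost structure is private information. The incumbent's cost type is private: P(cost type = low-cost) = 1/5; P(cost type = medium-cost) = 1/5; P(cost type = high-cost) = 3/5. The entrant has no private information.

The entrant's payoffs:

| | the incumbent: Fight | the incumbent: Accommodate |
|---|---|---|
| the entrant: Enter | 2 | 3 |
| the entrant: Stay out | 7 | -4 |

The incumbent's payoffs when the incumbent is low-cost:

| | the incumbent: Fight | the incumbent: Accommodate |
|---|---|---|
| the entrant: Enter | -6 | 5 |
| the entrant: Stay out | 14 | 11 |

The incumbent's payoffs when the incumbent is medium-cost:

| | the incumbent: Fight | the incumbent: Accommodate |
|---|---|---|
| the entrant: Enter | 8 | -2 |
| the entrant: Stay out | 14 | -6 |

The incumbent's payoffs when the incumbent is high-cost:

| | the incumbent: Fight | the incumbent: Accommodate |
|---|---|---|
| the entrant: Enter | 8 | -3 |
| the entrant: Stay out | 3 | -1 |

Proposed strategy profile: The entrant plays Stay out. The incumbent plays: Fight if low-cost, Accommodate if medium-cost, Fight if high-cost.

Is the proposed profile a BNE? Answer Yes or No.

A profile is a BNE iff every type of every player is best-responding given beliefs about the other side.
The entrant plays Stay out: E[Stay out] = 1/5·(7) + 1/5·(-4) + 3/5·(7) = 24/5; E[Enter] = 11/5. Best-responding. ✓
The incumbent (cost type low-cost), facing Stay out: Fight gives 14, Accommodate gives 11. Proposed Fight is best. ✓
The incumbent (cost type medium-cost), facing Stay out: Fight gives 14, Accommodate gives -6. Proposed Accommodate is not best — profitable deviation exists. ✗
The incumbent (cost type high-cost), facing Stay out: Fight gives 3, Accommodate gives -1. Proposed Fight is best. ✓

No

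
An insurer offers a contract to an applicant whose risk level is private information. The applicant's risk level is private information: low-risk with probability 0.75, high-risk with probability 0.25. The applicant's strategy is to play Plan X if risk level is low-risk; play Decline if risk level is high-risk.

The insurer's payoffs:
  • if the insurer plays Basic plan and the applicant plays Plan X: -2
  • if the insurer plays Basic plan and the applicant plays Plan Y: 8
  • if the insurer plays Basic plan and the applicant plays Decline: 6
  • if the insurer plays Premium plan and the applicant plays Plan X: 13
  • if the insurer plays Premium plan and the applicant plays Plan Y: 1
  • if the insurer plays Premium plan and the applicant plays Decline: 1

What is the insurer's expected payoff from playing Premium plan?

E[Premium plan] = 0.75·13 + 0.25·1 = 9.75 + 0.25 = 10

10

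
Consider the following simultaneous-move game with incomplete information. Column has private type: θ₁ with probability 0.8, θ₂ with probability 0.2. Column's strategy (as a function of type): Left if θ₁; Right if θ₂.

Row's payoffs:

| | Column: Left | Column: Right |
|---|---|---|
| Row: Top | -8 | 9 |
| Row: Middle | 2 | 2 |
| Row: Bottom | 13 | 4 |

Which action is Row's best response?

Compute Row's expected payoff for each action, taking the expectation over Column's type.
E[Top] = 0.8·(-8) + 0.2·(9) = -4.6
E[Middle] = 0.8·(2) + 0.2·(2) = 2
E[Bottom] = 0.8·(13) + 0.2·(4) = 11.2
Best response: Bottom (11.2 is the largest).

Bottom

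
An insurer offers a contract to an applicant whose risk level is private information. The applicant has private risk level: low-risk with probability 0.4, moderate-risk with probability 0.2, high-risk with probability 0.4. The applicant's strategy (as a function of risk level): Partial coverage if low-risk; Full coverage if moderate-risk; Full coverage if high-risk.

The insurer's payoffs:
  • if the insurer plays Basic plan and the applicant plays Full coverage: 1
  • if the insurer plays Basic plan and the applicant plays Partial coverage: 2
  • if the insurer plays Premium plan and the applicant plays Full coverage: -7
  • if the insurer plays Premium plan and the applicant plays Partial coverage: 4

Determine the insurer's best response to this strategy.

Basic plan

E[Basic plan] = 0.4·(2) + 0.2·(1) + 0.4·(1) = 1.4
E[Premium plan] = 0.4·(4) + 0.2·(-7) + 0.4·(-7) = -2.6
Best response: Basic plan (1.4 is the largest).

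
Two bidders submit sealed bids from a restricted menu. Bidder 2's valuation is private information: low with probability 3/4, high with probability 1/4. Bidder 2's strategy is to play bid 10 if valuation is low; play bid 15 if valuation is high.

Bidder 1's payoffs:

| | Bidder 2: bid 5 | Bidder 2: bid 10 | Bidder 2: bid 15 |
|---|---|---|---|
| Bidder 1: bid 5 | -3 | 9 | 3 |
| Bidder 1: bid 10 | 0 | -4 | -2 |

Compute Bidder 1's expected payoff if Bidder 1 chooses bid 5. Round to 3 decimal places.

7.500

E[bid 5] = 3/4·9 + 1/4·3 = 27/4 + 3/4 = 15/2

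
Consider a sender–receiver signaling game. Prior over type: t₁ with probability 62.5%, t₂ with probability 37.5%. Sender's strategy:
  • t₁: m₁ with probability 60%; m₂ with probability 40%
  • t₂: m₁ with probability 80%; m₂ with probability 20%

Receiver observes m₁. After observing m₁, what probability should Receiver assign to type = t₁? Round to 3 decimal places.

P(m₁) = 0.625·0.6 + 0.375·0.8 = 0.675
P(t₁ | m₁) = (0.625·0.6) / 0.675 = 0.375 / 0.675 = 0.555556

0.556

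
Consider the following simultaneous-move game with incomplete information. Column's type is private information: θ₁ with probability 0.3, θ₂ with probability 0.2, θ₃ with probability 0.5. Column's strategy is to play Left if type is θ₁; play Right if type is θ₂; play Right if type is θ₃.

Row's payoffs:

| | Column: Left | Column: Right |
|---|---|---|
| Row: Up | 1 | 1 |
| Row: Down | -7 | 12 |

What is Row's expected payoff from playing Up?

1

Take the expectation over Column's type, weighting each type's action by its prior probability.
E[Up] = 0.3·1 + 0.2·1 + 0.5·1 = 0.3 + 0.2 + 0.5 = 1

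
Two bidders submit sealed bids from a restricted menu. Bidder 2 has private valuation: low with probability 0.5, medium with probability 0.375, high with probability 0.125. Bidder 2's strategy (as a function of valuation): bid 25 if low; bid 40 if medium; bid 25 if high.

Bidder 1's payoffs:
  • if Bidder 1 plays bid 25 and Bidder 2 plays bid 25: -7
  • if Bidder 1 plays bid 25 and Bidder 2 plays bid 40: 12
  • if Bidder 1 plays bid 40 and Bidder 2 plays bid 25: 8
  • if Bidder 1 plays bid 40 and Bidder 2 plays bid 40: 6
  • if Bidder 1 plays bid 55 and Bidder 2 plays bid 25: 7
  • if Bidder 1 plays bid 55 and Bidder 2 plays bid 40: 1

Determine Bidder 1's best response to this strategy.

bid 40

E[bid 25] = 0.5·(-7) + 0.375·(12) + 0.125·(-7) = 0.125
E[bid 40] = 0.5·(8) + 0.375·(6) + 0.125·(8) = 7.25
E[bid 55] = 0.5·(7) + 0.375·(1) + 0.125·(7) = 4.75
Best response: bid 40 (7.25 is the largest).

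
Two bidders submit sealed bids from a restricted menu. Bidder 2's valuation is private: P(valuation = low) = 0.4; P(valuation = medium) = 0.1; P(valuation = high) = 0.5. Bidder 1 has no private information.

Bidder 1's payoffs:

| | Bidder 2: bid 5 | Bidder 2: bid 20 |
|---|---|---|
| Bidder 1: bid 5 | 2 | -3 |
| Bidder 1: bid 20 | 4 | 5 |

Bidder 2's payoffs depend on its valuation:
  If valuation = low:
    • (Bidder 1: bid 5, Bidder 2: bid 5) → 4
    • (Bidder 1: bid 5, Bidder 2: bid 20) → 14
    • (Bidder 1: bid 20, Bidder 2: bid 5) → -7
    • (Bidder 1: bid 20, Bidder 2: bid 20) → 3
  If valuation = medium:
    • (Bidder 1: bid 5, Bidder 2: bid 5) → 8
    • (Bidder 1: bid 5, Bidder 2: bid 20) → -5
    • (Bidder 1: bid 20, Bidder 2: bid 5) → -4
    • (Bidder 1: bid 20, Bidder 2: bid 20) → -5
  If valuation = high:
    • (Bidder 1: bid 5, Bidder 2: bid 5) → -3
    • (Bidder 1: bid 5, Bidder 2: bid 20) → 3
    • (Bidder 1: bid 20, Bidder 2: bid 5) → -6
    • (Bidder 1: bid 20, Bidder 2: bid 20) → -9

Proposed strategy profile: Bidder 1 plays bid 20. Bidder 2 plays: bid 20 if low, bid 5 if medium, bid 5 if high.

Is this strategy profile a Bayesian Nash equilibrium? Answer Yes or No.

Bidder 1 plays bid 20: E[bid 20] = 0.4·(5) + 0.1·(4) + 0.5·(4) = 4.4; E[bid 5] = 0. Best-responding. ✓
Bidder 2 (valuation low), facing bid 20: bid 5 gives -7, bid 20 gives 3. Proposed bid 20 is best. ✓
Bidder 2 (valuation medium), facing bid 20: bid 5 gives -4, bid 20 gives -5. Proposed bid 5 is best. ✓
Bidder 2 (valuation high), facing bid 20: bid 5 gives -6, bid 20 gives -9. Proposed bid 5 is best. ✓

Yes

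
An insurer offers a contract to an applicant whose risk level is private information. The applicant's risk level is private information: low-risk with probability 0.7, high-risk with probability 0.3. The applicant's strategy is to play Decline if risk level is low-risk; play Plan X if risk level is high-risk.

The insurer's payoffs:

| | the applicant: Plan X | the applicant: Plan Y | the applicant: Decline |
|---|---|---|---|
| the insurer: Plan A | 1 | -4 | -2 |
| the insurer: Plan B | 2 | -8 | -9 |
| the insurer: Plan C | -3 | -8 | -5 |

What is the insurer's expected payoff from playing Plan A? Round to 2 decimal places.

E[Plan A] = 0.7·(-2) + 0.3·1 = (-1.4) + 0.3 = -1.1

-1.10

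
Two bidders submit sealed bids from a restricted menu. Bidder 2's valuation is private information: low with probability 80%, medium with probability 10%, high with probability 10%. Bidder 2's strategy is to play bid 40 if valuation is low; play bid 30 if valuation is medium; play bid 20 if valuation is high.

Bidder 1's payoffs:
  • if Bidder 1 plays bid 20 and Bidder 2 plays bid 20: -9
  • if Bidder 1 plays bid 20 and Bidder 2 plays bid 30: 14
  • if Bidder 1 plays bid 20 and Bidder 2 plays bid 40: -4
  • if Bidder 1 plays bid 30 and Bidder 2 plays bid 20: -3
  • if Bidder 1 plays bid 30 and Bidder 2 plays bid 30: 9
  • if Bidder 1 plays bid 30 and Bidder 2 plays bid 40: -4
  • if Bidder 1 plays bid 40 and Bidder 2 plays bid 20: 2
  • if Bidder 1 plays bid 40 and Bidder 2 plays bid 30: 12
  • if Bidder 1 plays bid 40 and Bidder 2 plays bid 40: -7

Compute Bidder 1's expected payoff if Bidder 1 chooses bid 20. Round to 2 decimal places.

-2.70

E[bid 20] = 0.8·(-4) + 0.1·14 + 0.1·(-9) = (-3.2) + 1.4 + (-0.9) = -2.7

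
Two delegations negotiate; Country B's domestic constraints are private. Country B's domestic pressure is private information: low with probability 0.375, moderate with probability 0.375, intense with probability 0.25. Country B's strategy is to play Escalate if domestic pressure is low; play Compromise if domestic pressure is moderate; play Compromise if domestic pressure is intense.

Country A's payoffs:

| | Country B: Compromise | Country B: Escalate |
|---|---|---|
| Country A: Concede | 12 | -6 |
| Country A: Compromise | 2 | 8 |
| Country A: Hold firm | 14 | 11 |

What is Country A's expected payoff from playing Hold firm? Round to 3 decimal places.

Take the expectation over Country B's domestic pressure, weighting each type's action by its prior probability.
E[Hold firm] = 0.375·11 + 0.375·14 + 0.25·14 = 4.125 + 5.25 + 3.5 = 12.875

12.875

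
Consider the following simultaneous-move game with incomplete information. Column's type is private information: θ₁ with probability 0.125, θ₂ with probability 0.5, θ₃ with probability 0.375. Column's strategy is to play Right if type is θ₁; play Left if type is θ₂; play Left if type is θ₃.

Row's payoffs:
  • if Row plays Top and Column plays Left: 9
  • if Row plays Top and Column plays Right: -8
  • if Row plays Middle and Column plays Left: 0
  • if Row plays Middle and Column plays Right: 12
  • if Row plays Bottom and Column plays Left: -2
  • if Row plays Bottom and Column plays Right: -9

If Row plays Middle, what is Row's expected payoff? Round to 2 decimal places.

1.50

E[Middle] = 0.125·12 + 0.5·0 + 0.375·0 = 1.5 + 0 + 0 = 1.5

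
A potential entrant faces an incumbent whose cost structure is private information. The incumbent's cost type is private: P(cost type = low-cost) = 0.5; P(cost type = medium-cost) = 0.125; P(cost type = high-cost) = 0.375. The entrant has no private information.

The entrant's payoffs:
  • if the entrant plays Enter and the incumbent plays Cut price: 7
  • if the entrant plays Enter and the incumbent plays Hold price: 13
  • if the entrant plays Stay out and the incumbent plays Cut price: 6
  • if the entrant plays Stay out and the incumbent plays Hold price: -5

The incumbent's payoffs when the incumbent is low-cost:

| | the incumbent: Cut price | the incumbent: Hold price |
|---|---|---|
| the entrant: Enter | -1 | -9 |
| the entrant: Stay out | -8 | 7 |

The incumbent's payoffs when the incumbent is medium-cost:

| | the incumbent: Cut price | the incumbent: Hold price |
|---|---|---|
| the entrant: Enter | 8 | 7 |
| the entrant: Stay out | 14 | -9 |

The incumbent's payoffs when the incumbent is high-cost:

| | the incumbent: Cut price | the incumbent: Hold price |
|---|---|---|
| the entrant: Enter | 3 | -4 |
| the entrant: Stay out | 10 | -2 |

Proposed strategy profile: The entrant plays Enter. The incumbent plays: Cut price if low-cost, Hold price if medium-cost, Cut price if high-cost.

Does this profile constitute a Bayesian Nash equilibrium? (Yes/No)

No

The entrant plays Enter: E[Enter] = 0.5·(7) + 0.125·(13) + 0.375·(7) = 7.75; E[Stay out] = 4.625. Best-responding. ✓
The incumbent (cost type low-cost), facing Enter: Cut price gives -1, Hold price gives -9. Proposed Cut price is best. ✓
The incumbent (cost type medium-cost), facing Enter: Cut price gives 8, Hold price gives 7. Proposed Hold price is not best — profitable deviation exists. ✗
The incumbent (cost type high-cost), facing Enter: Cut price gives 3, Hold price gives -4. Proposed Cut price is best. ✓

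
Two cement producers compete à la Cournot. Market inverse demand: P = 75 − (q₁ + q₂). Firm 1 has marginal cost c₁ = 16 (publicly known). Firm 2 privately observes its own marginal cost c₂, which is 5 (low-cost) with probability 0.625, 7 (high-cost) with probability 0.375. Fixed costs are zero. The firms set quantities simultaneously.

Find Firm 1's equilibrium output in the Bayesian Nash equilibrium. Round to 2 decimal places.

Type-c best response for Firm 2: q₂(c) = (75 − c)/2 − q₁/2.
Firm 1 maximizes expected profit; its first-order condition is 75 − 2q₁ − E[q₂] − 16 = 0.
Substituting E[q₂] and solving: E[c₂] = 5.75, so q₁ = (75 − 2·16 + 5.75)/3 = 16.25.

16.25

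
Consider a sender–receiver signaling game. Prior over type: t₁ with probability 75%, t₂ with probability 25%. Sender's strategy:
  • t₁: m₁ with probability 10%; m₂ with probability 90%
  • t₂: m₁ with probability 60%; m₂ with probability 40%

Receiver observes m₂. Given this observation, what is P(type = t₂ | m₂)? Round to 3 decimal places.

Apply Bayes' rule using the sender's strategy as the likelihood.
P(m₂) = 0.75·0.9 + 0.25·0.4 = 0.775
P(t₂ | m₂) = (0.25·0.4) / 0.775 = 0.1 / 0.775 = 0.129032

0.129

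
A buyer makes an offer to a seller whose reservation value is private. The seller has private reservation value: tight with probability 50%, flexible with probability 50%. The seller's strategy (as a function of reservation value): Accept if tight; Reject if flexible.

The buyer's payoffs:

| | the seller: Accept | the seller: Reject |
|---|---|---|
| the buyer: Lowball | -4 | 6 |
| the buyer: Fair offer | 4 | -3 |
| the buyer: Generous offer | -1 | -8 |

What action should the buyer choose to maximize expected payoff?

Lowball

E[Lowball] = 0.5·(-4) + 0.5·(6) = 1
E[Fair offer] = 0.5·(4) + 0.5·(-3) = 0.5
E[Generous offer] = 0.5·(-1) + 0.5·(-8) = -4.5
Best response: Lowball (1 is the largest).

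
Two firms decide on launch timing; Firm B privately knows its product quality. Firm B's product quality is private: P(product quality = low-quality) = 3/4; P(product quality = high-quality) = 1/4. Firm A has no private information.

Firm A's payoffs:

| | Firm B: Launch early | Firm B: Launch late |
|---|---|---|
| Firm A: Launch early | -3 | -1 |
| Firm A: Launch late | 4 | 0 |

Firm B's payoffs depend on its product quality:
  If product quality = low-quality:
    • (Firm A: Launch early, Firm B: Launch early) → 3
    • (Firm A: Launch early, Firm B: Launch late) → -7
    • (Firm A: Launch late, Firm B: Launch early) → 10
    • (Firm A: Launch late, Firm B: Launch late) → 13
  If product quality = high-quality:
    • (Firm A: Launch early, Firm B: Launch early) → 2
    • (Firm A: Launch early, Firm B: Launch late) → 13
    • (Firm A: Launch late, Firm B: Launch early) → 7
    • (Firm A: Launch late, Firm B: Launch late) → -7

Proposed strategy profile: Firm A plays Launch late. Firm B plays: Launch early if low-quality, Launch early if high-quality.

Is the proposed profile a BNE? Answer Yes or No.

No

Firm A plays Launch late: E[Launch late] = 3/4·(4) + 1/4·(4) = 4; E[Launch early] = -3. Best-responding. ✓
Firm B (product quality low-quality), facing Launch late: Launch early gives 10, Launch late gives 13. Proposed Launch early is not best — profitable deviation exists. ✗
Firm B (product quality high-quality), facing Launch late: Launch early gives 7, Launch late gives -7. Proposed Launch early is best. ✓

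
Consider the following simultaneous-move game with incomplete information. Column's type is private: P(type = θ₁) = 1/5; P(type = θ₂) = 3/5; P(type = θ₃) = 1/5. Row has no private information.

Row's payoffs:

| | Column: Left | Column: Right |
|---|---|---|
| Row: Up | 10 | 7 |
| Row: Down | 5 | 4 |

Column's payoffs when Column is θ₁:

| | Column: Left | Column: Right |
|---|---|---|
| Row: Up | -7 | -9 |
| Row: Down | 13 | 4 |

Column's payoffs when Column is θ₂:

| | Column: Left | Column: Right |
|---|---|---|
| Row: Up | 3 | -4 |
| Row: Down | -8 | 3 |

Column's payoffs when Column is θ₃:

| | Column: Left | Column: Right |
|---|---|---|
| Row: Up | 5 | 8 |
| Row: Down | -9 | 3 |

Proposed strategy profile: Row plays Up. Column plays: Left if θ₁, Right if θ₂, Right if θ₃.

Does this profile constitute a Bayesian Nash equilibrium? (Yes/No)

No

Row plays Up: E[Up] = 1/5·(10) + 3/5·(7) + 1/5·(7) = 38/5; E[Down] = 21/5. Best-responding. ✓
Column (type θ₁), facing Up: Left gives -7, Right gives -9. Proposed Left is best. ✓
Column (type θ₂), facing Up: Left gives 3, Right gives -4. Proposed Right is not best — profitable deviation exists. ✗
Column (type θ₃), facing Up: Left gives 5, Right gives 8. Proposed Right is best. ✓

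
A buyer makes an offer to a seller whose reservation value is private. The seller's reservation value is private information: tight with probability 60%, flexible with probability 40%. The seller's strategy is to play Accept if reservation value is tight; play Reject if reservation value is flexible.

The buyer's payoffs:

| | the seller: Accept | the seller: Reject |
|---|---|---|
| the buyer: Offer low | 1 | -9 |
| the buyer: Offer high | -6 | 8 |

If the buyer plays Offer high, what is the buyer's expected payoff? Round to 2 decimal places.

-0.40

E[Offer high] = 0.6·(-6) + 0.4·8 = (-3.6) + 3.2 = -0.4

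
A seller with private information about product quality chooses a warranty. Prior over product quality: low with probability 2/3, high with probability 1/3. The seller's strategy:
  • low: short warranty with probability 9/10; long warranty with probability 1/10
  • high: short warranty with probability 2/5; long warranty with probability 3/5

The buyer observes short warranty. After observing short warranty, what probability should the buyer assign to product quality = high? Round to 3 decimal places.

0.182

Apply Bayes' rule using the sender's strategy as the likelihood.
P(short warranty) = (2/3)·(9/10) + (1/3)·(2/5) = 11/15
P(high | short warranty) = ((1/3)·(2/5)) / (11/15) = (2/15) / (11/15) = 2/11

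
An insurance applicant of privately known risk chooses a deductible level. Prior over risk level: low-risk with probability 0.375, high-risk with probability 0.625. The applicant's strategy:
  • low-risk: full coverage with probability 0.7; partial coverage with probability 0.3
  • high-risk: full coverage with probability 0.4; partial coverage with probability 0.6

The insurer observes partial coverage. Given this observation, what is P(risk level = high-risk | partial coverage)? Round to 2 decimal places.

0.77

P(partial coverage) = 0.375·0.3 + 0.625·0.6 = 0.4875
P(high-risk | partial coverage) = (0.625·0.6) / 0.4875 = 0.375 / 0.4875 = 0.769231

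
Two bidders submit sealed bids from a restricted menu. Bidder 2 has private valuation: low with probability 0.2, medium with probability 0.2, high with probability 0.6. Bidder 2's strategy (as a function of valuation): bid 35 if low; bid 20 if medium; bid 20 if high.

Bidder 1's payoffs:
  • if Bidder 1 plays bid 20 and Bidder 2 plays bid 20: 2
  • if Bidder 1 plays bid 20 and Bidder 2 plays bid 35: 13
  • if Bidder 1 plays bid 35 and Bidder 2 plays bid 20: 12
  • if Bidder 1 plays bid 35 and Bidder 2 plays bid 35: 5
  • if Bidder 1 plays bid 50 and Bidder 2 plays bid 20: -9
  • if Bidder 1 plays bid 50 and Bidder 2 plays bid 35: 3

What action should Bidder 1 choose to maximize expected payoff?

bid 35

E[bid 20] = 0.2·(13) + 0.2·(2) + 0.6·(2) = 4.2
E[bid 35] = 0.2·(5) + 0.2·(12) + 0.6·(12) = 10.6
E[bid 50] = 0.2·(3) + 0.2·(-9) + 0.6·(-9) = -6.6
Best response: bid 35 (10.6 is the largest).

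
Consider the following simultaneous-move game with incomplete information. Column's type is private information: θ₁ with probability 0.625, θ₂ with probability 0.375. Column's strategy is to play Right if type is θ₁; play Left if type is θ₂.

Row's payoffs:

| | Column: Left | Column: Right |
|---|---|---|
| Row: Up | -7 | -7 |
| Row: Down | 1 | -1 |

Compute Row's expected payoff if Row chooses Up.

-7

E[Up] = 0.625·(-7) + 0.375·(-7) = (-4.375) + (-2.625) = -7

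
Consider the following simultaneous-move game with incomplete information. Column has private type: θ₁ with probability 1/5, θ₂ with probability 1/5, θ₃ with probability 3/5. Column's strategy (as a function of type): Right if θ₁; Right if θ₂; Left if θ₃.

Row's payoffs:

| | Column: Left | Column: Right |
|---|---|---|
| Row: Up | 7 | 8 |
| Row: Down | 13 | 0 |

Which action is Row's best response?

Down

E[Up] = 1/5·(8) + 1/5·(8) + 3/5·(7) = 37/5
E[Down] = 1/5·(0) + 1/5·(0) + 3/5·(13) = 39/5
Best response: Down (39/5 is the largest).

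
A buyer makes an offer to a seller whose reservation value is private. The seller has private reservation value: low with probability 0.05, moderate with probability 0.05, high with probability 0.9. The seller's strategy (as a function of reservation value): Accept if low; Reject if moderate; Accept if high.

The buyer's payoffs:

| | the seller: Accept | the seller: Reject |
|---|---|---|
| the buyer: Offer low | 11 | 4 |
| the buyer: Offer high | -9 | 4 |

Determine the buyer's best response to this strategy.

E[Offer low] = 0.05·(11) + 0.05·(4) + 0.9·(11) = 10.65
E[Offer high] = 0.05·(-9) + 0.05·(4) + 0.9·(-9) = -8.35
Best response: Offer low (10.65 is the largest).

Offer low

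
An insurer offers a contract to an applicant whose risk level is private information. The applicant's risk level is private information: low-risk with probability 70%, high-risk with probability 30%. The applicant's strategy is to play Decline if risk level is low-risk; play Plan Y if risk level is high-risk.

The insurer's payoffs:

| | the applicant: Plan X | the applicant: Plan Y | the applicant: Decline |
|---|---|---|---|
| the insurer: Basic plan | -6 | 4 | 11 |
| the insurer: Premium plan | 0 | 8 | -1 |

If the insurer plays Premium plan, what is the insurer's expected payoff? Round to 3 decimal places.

Take the expectation over the applicant's risk level, weighting each type's action by its prior probability.
E[Premium plan] = 0.7·(-1) + 0.3·8 = (-0.7) + 2.4 = 1.7

1.700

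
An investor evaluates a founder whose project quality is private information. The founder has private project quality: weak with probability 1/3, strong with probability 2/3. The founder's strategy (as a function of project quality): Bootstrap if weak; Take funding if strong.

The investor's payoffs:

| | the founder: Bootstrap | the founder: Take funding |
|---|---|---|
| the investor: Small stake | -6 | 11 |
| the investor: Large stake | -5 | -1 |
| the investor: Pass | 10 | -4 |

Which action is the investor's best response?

Small stake

E[Small stake] = 1/3·(-6) + 2/3·(11) = 16/3
E[Large stake] = 1/3·(-5) + 2/3·(-1) = -7/3
E[Pass] = 1/3·(10) + 2/3·(-4) = 2/3
Best response: Small stake (16/3 is the largest).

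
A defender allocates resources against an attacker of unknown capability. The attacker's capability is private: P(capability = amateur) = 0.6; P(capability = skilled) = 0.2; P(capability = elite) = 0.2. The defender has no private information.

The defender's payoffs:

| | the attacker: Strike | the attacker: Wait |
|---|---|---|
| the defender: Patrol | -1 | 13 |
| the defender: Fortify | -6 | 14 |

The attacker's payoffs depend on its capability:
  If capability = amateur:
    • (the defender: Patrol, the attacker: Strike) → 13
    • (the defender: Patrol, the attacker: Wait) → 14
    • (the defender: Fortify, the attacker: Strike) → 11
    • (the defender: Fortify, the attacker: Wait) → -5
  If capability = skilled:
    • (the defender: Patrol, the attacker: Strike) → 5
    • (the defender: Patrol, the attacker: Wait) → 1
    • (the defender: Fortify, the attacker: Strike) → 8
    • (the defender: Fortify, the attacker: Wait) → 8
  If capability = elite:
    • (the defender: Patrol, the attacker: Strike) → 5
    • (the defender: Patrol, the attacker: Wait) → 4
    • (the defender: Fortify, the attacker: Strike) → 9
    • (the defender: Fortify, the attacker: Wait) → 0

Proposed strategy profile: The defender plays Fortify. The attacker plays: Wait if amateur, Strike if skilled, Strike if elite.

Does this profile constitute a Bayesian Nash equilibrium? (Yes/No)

The defender plays Fortify: E[Fortify] = 0.6·(14) + 0.2·(-6) + 0.2·(-6) = 6; E[Patrol] = 7.4. Not best-responding. ✗
The attacker (capability amateur), facing Fortify: Strike gives 11, Wait gives -5. Proposed Wait is not best — profitable deviation exists. ✗
The attacker (capability skilled), facing Fortify: Strike gives 8, Wait gives 8. Proposed Strike is best. ✓
The attacker (capability elite), facing Fortify: Strike gives 9, Wait gives 0. Proposed Strike is best. ✓

No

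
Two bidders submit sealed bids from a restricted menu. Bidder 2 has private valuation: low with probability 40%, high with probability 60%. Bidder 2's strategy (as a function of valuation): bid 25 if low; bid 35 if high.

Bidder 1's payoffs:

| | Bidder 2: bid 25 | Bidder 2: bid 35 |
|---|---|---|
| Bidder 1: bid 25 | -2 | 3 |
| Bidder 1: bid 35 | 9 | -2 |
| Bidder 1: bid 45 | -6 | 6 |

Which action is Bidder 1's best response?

bid 35

E[bid 25] = 0.4·(-2) + 0.6·(3) = 1
E[bid 35] = 0.4·(9) + 0.6·(-2) = 2.4
E[bid 45] = 0.4·(-6) + 0.6·(6) = 1.2
Best response: bid 35 (2.4 is the largest).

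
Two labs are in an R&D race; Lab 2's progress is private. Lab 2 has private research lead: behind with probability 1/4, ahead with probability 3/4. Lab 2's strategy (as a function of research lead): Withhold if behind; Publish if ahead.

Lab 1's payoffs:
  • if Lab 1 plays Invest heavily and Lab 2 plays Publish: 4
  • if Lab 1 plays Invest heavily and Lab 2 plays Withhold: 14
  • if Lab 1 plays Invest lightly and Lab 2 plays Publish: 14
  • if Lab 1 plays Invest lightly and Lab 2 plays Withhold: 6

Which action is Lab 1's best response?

Invest lightly

Compute Lab 1's expected payoff for each action, taking the expectation over Lab 2's type.
E[Invest heavily] = 1/4·(14) + 3/4·(4) = 13/2
E[Invest lightly] = 1/4·(6) + 3/4·(14) = 12
Best response: Invest lightly (12 is the largest).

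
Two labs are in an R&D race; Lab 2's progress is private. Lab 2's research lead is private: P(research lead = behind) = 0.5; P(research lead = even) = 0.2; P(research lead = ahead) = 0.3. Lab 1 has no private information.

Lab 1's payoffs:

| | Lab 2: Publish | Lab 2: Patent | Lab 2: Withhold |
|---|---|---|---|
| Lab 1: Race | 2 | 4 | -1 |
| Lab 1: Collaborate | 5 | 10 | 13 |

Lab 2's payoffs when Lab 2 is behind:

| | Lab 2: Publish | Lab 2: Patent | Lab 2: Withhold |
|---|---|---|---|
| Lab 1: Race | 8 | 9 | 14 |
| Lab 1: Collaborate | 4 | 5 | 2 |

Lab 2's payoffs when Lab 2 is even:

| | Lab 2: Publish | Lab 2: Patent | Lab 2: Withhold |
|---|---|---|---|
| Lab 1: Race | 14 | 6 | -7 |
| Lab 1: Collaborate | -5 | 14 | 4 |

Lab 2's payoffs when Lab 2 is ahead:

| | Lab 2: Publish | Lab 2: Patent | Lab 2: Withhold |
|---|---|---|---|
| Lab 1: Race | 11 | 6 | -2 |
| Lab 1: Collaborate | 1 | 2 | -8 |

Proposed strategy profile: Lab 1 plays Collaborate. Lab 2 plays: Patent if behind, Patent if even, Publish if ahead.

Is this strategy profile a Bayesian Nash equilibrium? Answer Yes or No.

No

Lab 1 plays Collaborate: E[Collaborate] = 0.5·(10) + 0.2·(10) + 0.3·(5) = 8.5; E[Race] = 3.4. Best-responding. ✓
Lab 2 (research lead behind), facing Collaborate: Publish gives 4, Patent gives 5, Withhold gives 2. Proposed Patent is best. ✓
Lab 2 (research lead even), facing Collaborate: Publish gives -5, Patent gives 14, Withhold gives 4. Proposed Patent is best. ✓
Lab 2 (research lead ahead), facing Collaborate: Publish gives 1, Patent gives 2, Withhold gives -8. Proposed Publish is not best — profitable deviation exists. ✗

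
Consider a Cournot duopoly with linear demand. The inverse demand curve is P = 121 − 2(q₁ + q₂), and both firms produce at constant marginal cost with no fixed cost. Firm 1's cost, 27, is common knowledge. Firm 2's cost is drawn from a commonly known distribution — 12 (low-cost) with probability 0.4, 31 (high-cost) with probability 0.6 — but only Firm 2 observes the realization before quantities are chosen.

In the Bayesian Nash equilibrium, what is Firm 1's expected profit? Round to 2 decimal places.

Each type of Firm 2 best-responds to q₁; Firm 1 best-responds to the expected q₂ over Firm 2's types.
Firm 2 with cost c maximizes (121 − 2(q₁+q₂) − c)·q₂, giving q₂(c) = (121 − c − 2q₁)/4.
E[c₂] = 0.4·12 + 0.6·31 = 23.4
Firm 1's FOC against E[q₂] yields q₁ = (121 − 2·27 + E[c₂])/6 = (121 − 54 + 23.4)/6 = 15.0667.
E[P] = 121 − 2·(q₁ + E[q₂]) = 57.1333; Firm 1's expected profit = (E[P] − 27)·q₁ = (57.1333 − 27)·15.0667 = 454.009.

454.01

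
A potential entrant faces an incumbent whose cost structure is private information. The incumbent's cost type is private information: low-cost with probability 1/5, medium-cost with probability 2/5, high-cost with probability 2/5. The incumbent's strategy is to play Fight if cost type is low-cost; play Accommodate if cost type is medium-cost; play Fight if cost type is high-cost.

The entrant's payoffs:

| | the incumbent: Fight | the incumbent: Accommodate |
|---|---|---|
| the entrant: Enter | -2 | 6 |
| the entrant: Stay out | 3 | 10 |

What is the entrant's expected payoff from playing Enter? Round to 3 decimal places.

1.200

E[Enter] = 1/5·(-2) + 2/5·6 + 2/5·(-2) = (-2/5) + 12/5 + (-4/5) = 6/5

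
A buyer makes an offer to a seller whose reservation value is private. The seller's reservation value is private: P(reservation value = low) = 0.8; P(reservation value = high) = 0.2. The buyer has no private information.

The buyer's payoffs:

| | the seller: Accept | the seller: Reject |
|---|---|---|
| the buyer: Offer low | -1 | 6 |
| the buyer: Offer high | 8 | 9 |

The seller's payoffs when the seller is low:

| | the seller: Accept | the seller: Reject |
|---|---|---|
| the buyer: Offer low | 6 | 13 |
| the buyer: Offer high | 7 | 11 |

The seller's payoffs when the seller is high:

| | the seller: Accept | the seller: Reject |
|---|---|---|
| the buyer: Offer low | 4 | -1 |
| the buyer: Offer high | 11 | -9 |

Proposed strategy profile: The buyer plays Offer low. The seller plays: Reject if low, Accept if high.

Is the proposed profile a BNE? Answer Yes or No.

No

The buyer plays Offer low: E[Offer low] = 0.8·(6) + 0.2·(-1) = 4.6; E[Offer high] = 8.8. Not best-responding. ✗
The seller (reservation value low), facing Offer low: Accept gives 6, Reject gives 13. Proposed Reject is best. ✓
The seller (reservation value high), facing Offer low: Accept gives 4, Reject gives -1. Proposed Accept is best. ✓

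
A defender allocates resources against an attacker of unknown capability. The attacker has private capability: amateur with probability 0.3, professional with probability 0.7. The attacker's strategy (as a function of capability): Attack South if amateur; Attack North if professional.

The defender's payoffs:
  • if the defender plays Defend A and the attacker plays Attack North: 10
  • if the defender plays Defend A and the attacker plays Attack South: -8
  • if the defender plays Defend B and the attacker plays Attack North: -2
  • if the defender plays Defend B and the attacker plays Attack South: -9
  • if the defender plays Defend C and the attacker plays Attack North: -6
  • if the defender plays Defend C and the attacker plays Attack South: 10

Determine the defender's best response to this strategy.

Compute the defender's expected payoff for each action, taking the expectation over the attacker's type.
E[Defend A] = 0.3·(-8) + 0.7·(10) = 4.6
E[Defend B] = 0.3·(-9) + 0.7·(-2) = -4.1
E[Defend C] = 0.3·(10) + 0.7·(-6) = -1.2
Best response: Defend A (4.6 is the largest).

Defend A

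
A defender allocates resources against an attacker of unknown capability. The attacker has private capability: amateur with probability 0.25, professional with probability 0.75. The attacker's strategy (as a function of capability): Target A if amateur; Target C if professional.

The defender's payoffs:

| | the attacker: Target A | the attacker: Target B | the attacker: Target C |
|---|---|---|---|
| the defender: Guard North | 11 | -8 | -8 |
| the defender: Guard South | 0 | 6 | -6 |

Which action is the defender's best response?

Compute the defender's expected payoff for each action, taking the expectation over the attacker's type.
E[Guard North] = 0.25·(11) + 0.75·(-8) = -3.25
E[Guard South] = 0.25·(0) + 0.75·(-6) = -4.5
Best response: Guard North (-3.25 is the largest).

Guard North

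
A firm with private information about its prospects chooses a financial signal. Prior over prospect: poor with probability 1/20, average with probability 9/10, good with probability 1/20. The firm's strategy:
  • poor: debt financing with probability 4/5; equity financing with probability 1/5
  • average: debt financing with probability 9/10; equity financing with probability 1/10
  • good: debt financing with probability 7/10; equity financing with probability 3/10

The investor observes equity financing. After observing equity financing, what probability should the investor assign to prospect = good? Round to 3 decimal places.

P(equity financing) = (1/20)·(1/5) + (9/10)·(1/10) + (1/20)·(3/10) = 23/200
P(good | equity financing) = ((1/20)·(3/10)) / (23/200) = (3/200) / (23/200) = 3/23

0.130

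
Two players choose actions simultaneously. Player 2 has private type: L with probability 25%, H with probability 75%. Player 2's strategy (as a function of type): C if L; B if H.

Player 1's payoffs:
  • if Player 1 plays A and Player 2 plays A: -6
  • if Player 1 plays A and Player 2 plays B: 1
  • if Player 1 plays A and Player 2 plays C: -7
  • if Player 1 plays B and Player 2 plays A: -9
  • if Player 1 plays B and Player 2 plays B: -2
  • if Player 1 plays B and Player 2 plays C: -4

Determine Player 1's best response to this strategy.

A

Compute Player 1's expected payoff for each action, taking the expectation over Player 2's type.
E[A] = 0.25·(-7) + 0.75·(1) = -1
E[B] = 0.25·(-4) + 0.75·(-2) = -2.5
Best response: A (-1 is the largest).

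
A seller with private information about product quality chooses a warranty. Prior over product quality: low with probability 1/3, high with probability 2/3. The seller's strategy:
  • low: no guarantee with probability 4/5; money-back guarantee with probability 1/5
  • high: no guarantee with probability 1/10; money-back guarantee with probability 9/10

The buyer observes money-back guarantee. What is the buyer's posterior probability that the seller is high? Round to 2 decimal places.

0.90

P(money-back guarantee) = (1/3)·(1/5) + (2/3)·(9/10) = 2/3
P(high | money-back guarantee) = ((2/3)·(9/10)) / (2/3) = (3/5) / (2/3) = 9/10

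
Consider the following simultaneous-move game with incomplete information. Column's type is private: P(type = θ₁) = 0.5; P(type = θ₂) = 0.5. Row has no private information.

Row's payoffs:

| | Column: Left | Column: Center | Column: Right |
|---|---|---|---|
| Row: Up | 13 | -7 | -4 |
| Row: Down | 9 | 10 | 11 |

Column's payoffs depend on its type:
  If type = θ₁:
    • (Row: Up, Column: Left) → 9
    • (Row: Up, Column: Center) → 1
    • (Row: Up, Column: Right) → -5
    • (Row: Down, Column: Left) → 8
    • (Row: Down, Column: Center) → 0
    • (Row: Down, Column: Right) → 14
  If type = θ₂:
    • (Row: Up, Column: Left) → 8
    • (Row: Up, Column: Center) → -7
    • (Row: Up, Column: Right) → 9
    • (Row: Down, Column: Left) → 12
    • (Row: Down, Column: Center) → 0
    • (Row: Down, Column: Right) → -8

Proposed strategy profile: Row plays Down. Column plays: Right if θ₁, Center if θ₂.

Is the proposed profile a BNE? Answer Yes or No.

A profile is a BNE iff every type of every player is best-responding given beliefs about the other side.
Row plays Down: E[Down] = 0.5·(11) + 0.5·(10) = 10.5; E[Up] = -5.5. Best-responding. ✓
Column (type θ₁), facing Down: Left gives 8, Center gives 0, Right gives 14. Proposed Right is best. ✓
Column (type θ₂), facing Down: Left gives 12, Center gives 0, Right gives -8. Proposed Center is not best — profitable deviation exists. ✗

No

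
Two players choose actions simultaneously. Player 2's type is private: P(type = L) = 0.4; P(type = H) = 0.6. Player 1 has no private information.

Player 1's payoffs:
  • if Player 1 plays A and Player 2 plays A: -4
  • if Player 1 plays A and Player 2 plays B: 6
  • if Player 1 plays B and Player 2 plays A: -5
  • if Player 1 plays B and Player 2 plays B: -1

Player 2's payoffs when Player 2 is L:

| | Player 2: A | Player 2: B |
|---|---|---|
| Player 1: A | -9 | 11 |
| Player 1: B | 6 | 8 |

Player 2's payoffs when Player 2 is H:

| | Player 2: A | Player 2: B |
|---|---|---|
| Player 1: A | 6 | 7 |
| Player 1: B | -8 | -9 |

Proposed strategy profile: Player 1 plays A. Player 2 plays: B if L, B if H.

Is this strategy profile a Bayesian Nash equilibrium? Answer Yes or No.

Yes

A profile is a BNE iff every type of every player is best-responding given beliefs about the other side.
Player 1 plays A: E[A] = 0.4·(6) + 0.6·(6) = 6; E[B] = -1. Best-responding. ✓
Player 2 (type L), facing A: A gives -9, B gives 11. Proposed B is best. ✓
Player 2 (type H), facing A: A gives 6, B gives 7. Proposed B is best. ✓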